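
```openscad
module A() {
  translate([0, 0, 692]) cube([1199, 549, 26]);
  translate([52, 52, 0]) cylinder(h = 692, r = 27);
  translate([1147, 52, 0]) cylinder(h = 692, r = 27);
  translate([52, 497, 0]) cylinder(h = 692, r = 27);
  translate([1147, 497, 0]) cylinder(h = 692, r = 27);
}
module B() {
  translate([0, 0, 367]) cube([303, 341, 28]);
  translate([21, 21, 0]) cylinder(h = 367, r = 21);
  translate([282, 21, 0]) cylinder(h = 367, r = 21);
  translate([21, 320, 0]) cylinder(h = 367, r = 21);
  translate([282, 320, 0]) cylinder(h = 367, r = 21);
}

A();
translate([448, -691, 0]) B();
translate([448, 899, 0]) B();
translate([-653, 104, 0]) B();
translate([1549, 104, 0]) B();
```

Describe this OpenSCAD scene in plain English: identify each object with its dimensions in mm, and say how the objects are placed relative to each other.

A is a rectangular dining table. The top is 1199×549×26 mm with its upper surface at z = 718 mm. It stands on four round legs of 54 mm diameter, each leg's bounding box inset 25 mm from the nearest pair of top edges, running from the floor to the underside of the top.

B is a four-legged stool. The seat is a 303×341×28 mm slab whose top surface is at z = 395 mm; four round legs, each 42 mm in diameter, run from the floor (z = 0) to the underside of the seat, each leg's axis is inset half a diameter from the nearest pair of seat edges (so the leg's bounding box is flush with the corner).

Four stools sit around the table at the −y, +y, −x, +x sides.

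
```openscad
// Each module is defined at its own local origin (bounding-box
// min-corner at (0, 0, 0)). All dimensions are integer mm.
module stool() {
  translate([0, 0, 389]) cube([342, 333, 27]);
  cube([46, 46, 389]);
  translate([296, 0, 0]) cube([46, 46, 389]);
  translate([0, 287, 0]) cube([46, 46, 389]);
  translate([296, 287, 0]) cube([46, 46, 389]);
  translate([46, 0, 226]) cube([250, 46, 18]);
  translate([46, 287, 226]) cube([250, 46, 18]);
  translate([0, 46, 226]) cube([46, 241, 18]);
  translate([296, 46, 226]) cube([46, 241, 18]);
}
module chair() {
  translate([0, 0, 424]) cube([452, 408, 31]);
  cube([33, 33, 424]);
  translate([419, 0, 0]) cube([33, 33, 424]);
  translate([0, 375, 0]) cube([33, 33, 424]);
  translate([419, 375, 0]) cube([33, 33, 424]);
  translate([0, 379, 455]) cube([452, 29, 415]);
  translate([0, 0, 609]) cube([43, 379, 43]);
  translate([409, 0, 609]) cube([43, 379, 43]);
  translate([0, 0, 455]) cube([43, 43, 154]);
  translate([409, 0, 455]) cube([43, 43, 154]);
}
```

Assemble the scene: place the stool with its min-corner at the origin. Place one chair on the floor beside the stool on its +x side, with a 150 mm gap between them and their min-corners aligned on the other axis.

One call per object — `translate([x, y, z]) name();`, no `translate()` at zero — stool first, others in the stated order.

stool();
translate([492, 0, 0]) chair();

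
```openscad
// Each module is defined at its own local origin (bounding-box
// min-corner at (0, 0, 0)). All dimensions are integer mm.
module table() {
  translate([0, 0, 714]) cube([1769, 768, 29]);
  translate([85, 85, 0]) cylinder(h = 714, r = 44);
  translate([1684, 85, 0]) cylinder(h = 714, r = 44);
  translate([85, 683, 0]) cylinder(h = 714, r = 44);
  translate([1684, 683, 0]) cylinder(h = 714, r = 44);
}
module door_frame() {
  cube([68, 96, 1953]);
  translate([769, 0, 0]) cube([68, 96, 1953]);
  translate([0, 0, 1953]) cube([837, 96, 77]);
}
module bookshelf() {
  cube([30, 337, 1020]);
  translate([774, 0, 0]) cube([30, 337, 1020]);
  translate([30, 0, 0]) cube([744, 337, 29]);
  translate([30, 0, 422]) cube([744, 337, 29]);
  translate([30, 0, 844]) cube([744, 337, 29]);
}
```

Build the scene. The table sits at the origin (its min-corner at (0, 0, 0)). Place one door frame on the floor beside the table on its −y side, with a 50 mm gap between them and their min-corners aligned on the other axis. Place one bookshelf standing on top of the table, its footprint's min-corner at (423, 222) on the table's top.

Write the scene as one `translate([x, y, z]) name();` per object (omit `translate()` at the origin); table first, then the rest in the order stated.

table();
translate([0, -146, 0]) door_frame();
translate([423, 222, 743]) bookshelf();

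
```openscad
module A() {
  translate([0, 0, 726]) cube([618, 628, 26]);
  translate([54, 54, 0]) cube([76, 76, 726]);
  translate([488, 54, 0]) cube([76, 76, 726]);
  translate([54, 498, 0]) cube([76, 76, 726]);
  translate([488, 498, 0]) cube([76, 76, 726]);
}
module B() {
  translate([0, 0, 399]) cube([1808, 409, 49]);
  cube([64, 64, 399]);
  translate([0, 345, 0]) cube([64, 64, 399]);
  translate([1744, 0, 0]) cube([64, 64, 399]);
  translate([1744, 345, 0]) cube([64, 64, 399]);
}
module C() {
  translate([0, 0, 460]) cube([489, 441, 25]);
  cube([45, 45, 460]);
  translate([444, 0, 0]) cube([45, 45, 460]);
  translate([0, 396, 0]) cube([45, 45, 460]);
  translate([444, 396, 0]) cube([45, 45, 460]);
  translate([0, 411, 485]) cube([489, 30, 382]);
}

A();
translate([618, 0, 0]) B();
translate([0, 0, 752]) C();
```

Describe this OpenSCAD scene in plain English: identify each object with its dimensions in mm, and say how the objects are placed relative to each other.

A is a rectangular dining table. The top is 618×628×26 mm with its upper surface at z = 752 mm. It stands on four 76×76 mm square legs, each inset 54 mm from the nearest pair of top edges, running from the floor to the underside of the top.

B is a long wooden bench with a 1808 mm (x) × 409 mm (y) seat, 49 mm thick, its top surface 448 mm above the floor. Four 64 mm square legs at the seat corners, flush with the edges, run from z = 0 to the seat underside.

C is a chair. The seat is a 489×441×25 mm slab with its top at z = 485 mm, on four 45×45 mm corner legs (flush with the seat edges, standing on z = 0). A flat backrest 30 mm thick, 382 mm tall, spans the full seat width and rises from the seat top along its +y edge, rear face flush with the rear of the seat.

The bench is against the table's +x side, with their −y faces flush. The chair is on top of the table.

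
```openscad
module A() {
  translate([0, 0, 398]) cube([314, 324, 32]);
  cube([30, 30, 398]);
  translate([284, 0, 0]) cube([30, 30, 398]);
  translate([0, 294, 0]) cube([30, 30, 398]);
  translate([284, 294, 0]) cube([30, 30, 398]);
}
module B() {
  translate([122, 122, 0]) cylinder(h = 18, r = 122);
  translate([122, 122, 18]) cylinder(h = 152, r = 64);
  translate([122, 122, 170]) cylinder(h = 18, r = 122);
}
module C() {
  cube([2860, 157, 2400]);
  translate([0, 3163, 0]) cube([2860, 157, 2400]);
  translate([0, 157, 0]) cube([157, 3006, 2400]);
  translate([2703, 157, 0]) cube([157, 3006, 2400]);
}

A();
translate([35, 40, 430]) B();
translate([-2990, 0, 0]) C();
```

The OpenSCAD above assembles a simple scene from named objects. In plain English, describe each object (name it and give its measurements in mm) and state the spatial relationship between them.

A is a simple wooden stool: a rectangular seat 314 mm (x) by 324 mm (y), 32 mm thick, top face at z = 430 mm, on four square legs, each 30×30 mm in cross-section. The legs rest on z = 0, each flush with a corner of the seat.

B is a spool: two coaxial disc flanges of radius 122 mm and thickness 18 mm, joined by a core cylinder of radius 64 mm and height 152 mm. The lower flange rests on z = 0 and the three cylinders share a vertical axis.

C is the wall frame of a small rectangular building: four walls, each 2400 mm tall and 157 mm thick, enclosing a footprint 2860 mm (x) by 3320 mm (y) outside-to-outside, with no floor or roof. The front and back walls (the −y and +y sides) span the full width; the two side walls fit between them.

The spool is on top of the stool, centred. The house frame is on the floor beside the stool on its −x side.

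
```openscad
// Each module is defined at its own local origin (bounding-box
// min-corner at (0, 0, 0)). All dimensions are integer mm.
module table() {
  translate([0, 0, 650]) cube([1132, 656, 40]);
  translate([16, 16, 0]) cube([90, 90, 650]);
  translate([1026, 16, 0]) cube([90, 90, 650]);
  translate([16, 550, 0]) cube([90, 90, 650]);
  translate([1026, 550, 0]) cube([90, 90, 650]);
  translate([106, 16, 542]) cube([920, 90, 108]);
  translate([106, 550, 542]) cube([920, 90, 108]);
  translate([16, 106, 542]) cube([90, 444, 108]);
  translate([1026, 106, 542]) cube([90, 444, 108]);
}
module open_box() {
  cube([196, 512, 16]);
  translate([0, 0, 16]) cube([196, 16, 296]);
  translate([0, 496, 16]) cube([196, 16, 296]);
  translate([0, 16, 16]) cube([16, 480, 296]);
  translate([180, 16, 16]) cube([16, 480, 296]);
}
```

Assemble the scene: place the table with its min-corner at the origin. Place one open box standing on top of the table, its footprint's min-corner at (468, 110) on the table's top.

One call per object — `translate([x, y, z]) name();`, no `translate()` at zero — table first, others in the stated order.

table();
translate([468, 110, 690]) open_box();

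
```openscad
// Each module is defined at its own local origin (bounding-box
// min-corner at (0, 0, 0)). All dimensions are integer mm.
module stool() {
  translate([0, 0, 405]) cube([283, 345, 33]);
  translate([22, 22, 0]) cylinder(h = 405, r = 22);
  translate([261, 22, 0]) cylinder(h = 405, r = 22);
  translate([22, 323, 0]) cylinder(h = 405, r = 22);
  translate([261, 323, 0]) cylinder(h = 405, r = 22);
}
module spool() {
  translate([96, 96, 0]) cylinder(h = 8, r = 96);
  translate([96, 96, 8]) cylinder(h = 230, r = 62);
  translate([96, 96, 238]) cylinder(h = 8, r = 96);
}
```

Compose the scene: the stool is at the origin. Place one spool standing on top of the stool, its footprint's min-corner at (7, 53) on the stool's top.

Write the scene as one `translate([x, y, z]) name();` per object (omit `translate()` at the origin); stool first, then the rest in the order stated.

stool();
translate([7, 53, 438]) spool();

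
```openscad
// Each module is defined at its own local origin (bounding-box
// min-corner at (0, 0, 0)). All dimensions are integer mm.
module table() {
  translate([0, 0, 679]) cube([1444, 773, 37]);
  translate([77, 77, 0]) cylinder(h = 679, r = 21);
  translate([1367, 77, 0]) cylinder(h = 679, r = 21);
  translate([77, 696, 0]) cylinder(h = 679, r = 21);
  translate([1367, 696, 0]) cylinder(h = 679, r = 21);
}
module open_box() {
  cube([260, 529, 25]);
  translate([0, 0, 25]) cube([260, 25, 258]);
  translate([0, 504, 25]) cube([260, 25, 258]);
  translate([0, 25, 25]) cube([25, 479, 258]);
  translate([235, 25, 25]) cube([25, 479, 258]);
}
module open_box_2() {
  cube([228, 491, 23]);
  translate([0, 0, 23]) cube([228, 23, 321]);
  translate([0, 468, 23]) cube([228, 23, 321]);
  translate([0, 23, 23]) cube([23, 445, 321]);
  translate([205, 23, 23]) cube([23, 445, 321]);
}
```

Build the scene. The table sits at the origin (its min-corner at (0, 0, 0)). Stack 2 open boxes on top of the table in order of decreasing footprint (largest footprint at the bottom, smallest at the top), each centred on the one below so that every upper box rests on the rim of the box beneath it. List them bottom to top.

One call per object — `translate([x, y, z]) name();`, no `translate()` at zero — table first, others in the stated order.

table();
translate([592, 122, 716]) open_box();
translate([608, 141, 999]) open_box_2();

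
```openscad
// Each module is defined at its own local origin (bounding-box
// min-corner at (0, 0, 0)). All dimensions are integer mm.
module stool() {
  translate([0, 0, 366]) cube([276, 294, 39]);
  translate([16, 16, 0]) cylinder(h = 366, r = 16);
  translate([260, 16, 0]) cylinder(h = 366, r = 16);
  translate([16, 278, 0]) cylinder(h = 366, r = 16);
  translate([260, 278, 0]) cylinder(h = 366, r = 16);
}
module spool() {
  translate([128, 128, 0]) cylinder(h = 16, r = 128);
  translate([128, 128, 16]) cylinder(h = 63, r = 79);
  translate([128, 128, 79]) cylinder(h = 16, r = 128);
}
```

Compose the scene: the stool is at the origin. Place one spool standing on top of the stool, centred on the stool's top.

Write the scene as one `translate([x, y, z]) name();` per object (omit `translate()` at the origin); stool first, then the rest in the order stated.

stool();
translate([10, 19, 405]) spool();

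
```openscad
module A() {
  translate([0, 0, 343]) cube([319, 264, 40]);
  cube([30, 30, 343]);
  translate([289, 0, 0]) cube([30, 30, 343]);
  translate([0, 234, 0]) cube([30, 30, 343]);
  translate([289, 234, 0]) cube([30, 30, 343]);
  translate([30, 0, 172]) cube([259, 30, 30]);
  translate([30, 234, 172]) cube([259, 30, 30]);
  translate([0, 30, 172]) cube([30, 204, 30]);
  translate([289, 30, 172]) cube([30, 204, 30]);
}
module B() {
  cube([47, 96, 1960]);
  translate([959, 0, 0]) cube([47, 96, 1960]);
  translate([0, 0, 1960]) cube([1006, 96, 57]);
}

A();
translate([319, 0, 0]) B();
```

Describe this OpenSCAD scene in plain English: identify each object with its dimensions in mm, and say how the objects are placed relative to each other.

A is a four-legged stool. The seat is 319×264 mm, 40 mm thick, top at z = 383 mm. It stands on four square legs, each 30×30 mm in cross-section, from z = 0 to the seat underside, each flush with a corner of the seat. Four stretchers, 30 mm wide and 30 mm tall, connect adjacent legs with their undersides at z = 172 mm, each running between the inner faces of the legs it joins and aligned with the legs' outer faces on the other axis.

B is a rectangular door frame: two vertical jambs of 47×96 mm section, 1960 mm tall, with a clear opening 912 mm wide between their inner faces. A header 57 mm tall and 96 mm deep lies on top of the jambs and spans the full outside width.

The door frame is against the stool's +x side, with their −y faces flush.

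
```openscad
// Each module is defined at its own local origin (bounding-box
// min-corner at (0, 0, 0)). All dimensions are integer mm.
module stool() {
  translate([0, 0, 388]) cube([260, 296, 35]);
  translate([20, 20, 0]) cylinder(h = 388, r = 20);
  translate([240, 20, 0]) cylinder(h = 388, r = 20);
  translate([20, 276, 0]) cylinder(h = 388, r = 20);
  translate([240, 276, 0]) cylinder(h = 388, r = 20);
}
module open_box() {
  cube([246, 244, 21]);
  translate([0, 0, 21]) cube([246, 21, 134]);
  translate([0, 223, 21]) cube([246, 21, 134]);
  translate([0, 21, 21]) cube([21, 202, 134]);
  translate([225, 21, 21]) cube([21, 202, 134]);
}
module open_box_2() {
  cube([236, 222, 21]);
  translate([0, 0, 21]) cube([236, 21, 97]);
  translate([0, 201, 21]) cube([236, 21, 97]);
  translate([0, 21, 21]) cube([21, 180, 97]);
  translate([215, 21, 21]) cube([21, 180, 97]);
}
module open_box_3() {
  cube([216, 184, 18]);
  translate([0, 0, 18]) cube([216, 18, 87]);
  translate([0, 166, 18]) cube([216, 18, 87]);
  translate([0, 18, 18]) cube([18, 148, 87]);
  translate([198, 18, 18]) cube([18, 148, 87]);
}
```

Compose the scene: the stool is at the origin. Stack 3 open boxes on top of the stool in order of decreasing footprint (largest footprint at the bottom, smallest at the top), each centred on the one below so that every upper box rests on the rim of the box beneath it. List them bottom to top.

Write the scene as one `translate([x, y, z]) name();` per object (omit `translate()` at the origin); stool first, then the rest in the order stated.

stool();
translate([7, 26, 423]) open_box();
translate([12, 37, 578]) open_box_2();
translate([22, 56, 696]) open_box_3();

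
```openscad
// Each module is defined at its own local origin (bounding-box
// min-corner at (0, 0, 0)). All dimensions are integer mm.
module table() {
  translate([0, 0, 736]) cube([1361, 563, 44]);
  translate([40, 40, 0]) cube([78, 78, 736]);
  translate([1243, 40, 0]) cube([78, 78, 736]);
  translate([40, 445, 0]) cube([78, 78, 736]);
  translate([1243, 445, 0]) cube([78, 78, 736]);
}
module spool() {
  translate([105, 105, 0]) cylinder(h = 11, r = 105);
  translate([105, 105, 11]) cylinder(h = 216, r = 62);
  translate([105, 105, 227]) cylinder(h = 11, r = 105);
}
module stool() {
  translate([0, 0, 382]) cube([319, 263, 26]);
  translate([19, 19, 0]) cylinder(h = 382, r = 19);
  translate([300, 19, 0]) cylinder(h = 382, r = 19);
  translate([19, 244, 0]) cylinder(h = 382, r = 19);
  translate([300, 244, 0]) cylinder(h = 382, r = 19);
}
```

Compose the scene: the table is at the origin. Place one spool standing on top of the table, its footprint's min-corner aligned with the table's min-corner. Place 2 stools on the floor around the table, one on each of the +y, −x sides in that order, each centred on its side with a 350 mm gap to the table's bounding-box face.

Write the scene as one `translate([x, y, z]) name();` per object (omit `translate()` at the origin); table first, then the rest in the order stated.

table();
translate([0, 0, 780]) spool();
translate([521, 913, 0]) stool();
translate([-669, 150, 0]) stool();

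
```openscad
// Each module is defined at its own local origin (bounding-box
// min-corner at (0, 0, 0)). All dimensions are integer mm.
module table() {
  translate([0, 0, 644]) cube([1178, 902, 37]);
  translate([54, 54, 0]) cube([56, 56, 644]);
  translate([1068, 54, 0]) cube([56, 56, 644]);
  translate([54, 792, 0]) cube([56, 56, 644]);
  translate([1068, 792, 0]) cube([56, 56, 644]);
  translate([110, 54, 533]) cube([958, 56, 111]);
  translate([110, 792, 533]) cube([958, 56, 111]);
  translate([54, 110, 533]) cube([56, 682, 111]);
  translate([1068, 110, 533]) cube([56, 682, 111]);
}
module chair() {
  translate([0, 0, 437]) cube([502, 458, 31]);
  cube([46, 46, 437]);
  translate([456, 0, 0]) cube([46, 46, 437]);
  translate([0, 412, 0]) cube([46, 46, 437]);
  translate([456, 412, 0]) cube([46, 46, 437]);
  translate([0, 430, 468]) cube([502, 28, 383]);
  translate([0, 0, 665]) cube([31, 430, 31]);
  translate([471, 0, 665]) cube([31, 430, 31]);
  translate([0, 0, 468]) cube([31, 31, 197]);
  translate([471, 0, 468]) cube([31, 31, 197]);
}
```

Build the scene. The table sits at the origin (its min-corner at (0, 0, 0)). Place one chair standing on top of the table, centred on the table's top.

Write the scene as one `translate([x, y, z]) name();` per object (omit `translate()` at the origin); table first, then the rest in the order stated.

table();
translate([338, 222, 681]) chair();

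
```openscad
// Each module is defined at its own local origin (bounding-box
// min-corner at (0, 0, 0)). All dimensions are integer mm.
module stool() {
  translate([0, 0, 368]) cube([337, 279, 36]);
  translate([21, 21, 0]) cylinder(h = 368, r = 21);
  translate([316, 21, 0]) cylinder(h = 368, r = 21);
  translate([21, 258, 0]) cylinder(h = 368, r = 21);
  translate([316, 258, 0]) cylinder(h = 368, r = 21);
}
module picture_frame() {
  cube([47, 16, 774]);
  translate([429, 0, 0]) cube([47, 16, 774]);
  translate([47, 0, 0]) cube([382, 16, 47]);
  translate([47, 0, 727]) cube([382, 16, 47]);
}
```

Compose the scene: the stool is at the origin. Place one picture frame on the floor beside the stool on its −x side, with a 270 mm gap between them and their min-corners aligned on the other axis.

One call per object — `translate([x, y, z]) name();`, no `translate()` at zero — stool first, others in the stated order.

stool();
translate([-746, 0, 0]) picture_frame();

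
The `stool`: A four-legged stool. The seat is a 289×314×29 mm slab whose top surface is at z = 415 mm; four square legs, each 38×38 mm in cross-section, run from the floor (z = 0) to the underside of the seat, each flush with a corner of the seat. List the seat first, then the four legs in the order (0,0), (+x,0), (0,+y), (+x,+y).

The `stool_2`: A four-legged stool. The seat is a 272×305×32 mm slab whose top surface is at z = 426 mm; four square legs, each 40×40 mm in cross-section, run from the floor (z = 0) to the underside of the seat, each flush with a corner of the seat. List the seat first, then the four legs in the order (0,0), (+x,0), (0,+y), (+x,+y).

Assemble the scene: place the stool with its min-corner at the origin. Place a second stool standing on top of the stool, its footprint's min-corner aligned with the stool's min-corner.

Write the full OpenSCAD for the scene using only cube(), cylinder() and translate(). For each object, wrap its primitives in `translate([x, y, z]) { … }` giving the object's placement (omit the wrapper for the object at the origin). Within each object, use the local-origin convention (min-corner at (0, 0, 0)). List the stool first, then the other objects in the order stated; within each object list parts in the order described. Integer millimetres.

translate([0, 0, 386]) cube([289, 314, 29]);
cube([38, 38, 386]);
translate([251, 0, 0]) cube([38, 38, 386]);
translate([0, 276, 0]) cube([38, 38, 386]);
translate([251, 276, 0]) cube([38, 38, 386]);
translate([0, 0, 415]) {
  translate([0, 0, 394]) cube([272, 305, 32]);
  cube([40, 40, 394]);
  translate([232, 0, 0]) cube([40, 40, 394]);
  translate([0, 265, 0]) cube([40, 40, 394]);
  translate([232, 265, 0]) cube([40, 40, 394]);
}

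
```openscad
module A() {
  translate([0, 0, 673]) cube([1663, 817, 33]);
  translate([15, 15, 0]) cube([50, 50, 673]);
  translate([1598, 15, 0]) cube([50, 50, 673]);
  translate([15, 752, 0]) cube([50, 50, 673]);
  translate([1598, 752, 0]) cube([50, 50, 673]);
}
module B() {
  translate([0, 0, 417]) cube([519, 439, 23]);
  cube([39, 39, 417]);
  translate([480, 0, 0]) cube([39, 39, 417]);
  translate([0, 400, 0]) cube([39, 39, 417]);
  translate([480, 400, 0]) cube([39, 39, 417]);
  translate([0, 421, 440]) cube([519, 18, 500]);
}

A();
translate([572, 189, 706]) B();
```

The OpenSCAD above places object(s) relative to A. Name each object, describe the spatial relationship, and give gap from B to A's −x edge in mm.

A is a table. B is a chair. The chair is on top of the table, centred. The gap from the chair to the table's −x edge is 572 mm.

The chair's min-x is at 572; the table's min-x is 0; gap = 572 mm.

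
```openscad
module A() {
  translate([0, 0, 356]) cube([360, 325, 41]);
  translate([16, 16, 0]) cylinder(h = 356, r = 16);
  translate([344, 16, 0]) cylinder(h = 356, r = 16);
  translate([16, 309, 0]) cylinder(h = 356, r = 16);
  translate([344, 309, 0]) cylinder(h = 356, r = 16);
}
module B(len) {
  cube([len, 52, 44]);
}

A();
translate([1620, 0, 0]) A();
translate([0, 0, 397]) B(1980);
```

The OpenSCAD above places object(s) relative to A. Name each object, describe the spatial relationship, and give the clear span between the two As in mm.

Second stool starts at x = 1620; first ends at x = 360; clear span = 1620 − 360 = 1260 mm.

A is a stool. B is a beam. A beam spans the tops of two stools. The clear span between the two stools is 1260 mm.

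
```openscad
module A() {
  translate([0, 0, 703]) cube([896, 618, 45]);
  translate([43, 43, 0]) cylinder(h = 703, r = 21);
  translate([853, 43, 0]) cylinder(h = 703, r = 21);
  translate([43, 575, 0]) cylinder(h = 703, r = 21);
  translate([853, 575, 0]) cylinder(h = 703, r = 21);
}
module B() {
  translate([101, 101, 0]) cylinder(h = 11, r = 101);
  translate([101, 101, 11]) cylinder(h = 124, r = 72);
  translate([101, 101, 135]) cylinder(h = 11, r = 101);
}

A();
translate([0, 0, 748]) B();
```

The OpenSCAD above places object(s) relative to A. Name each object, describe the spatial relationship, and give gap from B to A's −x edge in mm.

A is a table. B is a spool. The spool is on top of the table. The gap from the spool to the table's −x edge is 0 mm.

The spool's min-x is at 0; the table's min-x is 0; gap = 0 mm.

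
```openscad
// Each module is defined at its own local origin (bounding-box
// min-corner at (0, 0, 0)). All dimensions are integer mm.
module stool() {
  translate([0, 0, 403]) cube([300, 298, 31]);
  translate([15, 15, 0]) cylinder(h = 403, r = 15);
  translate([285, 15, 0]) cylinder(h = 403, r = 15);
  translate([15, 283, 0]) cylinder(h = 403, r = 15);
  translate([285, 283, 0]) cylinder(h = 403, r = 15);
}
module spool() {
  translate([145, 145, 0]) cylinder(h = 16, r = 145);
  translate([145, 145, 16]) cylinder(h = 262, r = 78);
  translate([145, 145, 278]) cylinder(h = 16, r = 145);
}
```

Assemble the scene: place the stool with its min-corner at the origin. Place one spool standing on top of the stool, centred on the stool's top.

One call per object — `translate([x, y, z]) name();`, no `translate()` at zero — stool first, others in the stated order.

stool();
translate([5, 4, 434]) spool();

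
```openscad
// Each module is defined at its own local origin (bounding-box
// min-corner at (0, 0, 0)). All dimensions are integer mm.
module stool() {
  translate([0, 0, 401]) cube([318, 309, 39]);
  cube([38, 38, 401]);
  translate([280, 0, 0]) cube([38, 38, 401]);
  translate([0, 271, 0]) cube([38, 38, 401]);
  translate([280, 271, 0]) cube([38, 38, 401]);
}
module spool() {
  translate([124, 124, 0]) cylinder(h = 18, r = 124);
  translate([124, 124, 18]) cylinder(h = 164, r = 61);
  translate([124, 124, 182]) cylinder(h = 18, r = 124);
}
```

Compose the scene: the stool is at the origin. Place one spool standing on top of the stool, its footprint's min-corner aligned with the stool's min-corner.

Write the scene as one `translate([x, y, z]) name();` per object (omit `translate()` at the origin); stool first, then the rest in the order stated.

stool();
translate([0, 0, 440]) spool();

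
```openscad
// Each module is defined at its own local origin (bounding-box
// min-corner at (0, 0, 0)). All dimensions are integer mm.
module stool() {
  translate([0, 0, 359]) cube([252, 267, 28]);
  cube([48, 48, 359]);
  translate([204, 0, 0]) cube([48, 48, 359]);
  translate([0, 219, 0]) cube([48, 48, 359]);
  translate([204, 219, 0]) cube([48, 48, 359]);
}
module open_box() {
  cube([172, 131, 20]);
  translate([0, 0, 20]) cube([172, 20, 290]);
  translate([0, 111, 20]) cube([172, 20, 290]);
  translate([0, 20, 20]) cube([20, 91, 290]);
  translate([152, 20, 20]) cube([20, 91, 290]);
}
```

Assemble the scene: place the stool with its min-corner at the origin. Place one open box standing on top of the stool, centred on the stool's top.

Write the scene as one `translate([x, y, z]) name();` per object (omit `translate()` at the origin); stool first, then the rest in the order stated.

stool();
translate([40, 68, 387]) open_box();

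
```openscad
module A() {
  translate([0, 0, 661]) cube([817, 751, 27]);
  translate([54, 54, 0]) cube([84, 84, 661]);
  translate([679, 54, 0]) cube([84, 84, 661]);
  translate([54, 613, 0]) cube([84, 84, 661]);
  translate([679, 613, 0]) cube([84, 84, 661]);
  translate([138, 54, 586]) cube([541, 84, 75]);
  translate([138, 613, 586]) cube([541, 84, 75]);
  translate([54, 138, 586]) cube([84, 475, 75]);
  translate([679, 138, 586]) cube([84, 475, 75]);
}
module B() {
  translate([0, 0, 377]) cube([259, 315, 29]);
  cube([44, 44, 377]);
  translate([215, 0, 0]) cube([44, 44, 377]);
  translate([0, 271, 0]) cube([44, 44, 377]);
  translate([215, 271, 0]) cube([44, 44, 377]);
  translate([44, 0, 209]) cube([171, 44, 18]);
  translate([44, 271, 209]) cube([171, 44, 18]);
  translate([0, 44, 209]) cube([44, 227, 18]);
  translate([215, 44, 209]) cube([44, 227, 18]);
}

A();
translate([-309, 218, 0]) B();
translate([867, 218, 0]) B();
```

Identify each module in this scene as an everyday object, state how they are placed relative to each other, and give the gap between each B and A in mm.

A is a table. B is a stool. Two stools sit around the table at the −x, +x sides. The gap between each stool and the table is 50 mm.

Each stool's nearest face is 50 mm from the table's bounding box.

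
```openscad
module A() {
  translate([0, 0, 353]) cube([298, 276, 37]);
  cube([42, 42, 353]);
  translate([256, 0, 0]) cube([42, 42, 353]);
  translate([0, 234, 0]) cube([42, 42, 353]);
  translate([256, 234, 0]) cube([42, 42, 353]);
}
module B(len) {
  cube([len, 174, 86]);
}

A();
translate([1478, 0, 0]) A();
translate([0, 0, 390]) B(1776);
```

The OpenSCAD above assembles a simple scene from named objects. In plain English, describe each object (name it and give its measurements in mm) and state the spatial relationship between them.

A is a four-legged stool. The seat is 298×276 mm, 37 mm thick, top at z = 390 mm. It stands on four square legs, each 42×42 mm in cross-section, from z = 0 to the seat underside, each flush with a corner of the seat.

B is a rectangular beam 1776 mm long (x), 174 mm deep (y), 86 mm thick (z).

The beam spans the tops of two stools placed 1180 mm apart, resting at z = 390 mm.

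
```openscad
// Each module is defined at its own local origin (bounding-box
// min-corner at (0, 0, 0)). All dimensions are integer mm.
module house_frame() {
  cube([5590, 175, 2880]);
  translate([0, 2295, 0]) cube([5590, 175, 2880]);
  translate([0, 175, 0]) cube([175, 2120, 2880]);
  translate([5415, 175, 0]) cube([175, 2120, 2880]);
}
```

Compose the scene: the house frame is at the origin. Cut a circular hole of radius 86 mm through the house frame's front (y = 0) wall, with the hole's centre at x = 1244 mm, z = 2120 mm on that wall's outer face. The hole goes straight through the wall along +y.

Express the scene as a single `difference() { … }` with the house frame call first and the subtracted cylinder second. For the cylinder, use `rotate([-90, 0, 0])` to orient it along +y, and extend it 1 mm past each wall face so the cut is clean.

difference() {
  house_frame();
  translate([1244, -1, 2120]) rotate([-90, 0, 0]) cylinder(h = 177, r = 86);
}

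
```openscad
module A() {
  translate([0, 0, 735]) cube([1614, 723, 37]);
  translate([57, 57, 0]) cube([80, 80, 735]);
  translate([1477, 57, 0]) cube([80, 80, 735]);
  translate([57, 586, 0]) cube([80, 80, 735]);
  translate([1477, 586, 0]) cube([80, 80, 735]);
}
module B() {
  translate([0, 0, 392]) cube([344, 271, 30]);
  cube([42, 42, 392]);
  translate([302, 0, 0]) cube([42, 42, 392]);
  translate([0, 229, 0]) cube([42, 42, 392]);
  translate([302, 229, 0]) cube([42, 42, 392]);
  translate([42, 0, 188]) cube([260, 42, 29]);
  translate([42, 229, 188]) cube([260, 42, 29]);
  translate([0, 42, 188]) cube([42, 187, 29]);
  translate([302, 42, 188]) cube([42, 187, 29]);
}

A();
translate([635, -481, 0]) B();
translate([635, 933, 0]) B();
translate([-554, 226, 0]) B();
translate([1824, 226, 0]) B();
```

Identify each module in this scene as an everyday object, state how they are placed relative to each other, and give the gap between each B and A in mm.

Each stool's nearest face is 210 mm from the table's bounding box.

A is a table. B is a stool. Four stools sit around the table at the −y, +y, −x, +x sides. The gap between each stool and the table is 210 mm.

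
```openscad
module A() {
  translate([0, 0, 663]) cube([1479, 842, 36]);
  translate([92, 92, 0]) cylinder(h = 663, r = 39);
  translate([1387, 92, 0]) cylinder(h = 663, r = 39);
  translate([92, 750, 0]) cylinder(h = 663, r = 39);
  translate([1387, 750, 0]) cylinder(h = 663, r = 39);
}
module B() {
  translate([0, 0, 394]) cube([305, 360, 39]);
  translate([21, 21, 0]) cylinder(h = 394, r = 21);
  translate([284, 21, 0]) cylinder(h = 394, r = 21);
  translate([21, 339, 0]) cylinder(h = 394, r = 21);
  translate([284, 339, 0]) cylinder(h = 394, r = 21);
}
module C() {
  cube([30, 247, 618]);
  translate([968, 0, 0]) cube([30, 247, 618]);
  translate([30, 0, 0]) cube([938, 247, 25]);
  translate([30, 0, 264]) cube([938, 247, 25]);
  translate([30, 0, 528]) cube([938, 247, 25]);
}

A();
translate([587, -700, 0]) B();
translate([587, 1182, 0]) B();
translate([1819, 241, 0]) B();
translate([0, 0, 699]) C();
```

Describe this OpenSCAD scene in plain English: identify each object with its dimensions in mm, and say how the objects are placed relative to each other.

A is a table with a 1479×842 mm rectangular top, 36 mm thick, top surface at z = 699 mm, supported by four round legs of 78 mm diameter, each leg's bounding box inset 53 mm from the nearest pair of top edges, running from the floor.

B is a simple wooden stool: a rectangular seat 305 mm (x) by 360 mm (y), 39 mm thick, top face at z = 433 mm, on four round legs, each 42 mm in diameter. The legs rest on z = 0, each leg's axis is inset half a diameter from the nearest pair of seat edges (so the leg's bounding box is flush with the corner).

C is a bookshelf 998 mm wide overall, 247 mm deep and 618 mm tall. The two sides are 30 mm thick vertical panels. 3 horizontal shelves of 25 mm thickness span between the inner faces of the sides; the lowest shelf sits on the floor and shelves are stacked with a clear vertical gap of 239 mm between each pair.

Three stools sit around the table at the −y, +y, +x sides. The bookshelf is on top of the table.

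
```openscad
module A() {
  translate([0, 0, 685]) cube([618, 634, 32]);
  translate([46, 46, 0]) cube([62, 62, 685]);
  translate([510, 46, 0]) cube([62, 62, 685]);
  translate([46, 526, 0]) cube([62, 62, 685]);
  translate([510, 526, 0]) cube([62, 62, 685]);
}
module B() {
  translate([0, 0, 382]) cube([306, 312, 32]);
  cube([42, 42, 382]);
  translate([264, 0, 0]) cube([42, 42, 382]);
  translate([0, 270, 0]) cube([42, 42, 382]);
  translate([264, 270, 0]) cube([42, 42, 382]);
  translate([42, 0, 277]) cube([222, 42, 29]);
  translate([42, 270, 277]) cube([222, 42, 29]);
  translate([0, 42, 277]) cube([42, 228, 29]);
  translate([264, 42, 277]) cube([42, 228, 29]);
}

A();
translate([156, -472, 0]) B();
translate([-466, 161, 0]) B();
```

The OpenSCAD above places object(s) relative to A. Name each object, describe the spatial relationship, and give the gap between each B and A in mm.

A is a table. B is a stool. Two stools sit around the table at the −y, −x sides. The gap between each stool and the table is 160 mm.

Each stool's nearest face is 160 mm from the table's bounding box.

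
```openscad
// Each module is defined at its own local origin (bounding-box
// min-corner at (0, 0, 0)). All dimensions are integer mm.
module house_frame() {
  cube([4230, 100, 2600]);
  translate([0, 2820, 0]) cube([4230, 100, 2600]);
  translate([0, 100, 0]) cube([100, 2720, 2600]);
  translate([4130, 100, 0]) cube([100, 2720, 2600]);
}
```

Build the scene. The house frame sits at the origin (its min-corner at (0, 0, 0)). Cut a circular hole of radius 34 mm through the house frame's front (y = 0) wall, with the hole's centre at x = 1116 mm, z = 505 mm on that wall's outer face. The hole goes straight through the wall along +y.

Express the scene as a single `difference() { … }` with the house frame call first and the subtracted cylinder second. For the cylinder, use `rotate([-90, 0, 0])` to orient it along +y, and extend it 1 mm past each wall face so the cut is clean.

difference() {
  house_frame();
  translate([1116, -1, 505]) rotate([-90, 0, 0]) cylinder(h = 102, r = 34);
}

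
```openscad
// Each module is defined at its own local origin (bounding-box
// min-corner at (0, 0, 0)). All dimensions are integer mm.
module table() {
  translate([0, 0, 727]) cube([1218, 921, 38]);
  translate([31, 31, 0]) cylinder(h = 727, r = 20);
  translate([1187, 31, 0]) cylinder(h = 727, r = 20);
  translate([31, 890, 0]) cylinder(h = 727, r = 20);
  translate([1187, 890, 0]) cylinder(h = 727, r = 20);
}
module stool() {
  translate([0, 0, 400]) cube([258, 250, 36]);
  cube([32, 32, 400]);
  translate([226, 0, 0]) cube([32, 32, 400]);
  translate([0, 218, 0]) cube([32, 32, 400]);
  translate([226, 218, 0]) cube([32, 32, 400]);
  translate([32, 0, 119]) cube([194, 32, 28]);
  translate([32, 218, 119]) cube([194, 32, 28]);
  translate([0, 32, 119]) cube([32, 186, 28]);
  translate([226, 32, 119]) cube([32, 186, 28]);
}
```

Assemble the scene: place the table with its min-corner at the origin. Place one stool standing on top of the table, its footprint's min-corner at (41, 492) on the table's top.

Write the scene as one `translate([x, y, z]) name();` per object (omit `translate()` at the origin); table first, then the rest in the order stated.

table();
translate([41, 492, 765]) stool();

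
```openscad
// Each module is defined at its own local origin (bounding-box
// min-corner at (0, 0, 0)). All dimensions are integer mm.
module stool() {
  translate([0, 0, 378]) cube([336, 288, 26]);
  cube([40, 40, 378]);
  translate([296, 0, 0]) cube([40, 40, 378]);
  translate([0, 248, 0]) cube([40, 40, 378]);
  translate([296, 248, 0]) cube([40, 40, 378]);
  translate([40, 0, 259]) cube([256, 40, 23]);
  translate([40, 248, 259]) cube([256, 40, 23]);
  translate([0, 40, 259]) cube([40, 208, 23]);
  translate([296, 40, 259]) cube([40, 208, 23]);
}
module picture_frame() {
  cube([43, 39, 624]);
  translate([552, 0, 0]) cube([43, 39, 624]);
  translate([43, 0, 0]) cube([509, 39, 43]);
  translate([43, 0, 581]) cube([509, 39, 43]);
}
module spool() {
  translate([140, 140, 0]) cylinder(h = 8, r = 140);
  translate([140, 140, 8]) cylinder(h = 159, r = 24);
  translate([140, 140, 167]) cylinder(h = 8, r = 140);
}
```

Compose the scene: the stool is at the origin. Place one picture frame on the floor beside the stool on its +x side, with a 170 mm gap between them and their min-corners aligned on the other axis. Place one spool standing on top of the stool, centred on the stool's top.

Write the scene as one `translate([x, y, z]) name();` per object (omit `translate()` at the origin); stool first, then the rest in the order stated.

stool();
translate([506, 0, 0]) picture_frame();
translate([28, 4, 404]) spool();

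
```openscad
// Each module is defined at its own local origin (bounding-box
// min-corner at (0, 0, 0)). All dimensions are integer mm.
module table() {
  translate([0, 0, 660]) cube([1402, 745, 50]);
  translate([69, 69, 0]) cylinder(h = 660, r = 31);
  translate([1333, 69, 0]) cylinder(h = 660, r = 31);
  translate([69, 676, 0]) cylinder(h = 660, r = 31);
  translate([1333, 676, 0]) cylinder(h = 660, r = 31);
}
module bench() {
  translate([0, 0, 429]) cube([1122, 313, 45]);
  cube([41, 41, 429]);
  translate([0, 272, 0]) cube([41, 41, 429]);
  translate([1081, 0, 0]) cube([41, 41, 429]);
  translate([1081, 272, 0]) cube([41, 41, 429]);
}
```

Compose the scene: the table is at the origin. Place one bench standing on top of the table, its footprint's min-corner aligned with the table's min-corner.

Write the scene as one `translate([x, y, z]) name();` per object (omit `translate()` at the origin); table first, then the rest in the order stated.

table();
translate([0, 0, 710]) bench();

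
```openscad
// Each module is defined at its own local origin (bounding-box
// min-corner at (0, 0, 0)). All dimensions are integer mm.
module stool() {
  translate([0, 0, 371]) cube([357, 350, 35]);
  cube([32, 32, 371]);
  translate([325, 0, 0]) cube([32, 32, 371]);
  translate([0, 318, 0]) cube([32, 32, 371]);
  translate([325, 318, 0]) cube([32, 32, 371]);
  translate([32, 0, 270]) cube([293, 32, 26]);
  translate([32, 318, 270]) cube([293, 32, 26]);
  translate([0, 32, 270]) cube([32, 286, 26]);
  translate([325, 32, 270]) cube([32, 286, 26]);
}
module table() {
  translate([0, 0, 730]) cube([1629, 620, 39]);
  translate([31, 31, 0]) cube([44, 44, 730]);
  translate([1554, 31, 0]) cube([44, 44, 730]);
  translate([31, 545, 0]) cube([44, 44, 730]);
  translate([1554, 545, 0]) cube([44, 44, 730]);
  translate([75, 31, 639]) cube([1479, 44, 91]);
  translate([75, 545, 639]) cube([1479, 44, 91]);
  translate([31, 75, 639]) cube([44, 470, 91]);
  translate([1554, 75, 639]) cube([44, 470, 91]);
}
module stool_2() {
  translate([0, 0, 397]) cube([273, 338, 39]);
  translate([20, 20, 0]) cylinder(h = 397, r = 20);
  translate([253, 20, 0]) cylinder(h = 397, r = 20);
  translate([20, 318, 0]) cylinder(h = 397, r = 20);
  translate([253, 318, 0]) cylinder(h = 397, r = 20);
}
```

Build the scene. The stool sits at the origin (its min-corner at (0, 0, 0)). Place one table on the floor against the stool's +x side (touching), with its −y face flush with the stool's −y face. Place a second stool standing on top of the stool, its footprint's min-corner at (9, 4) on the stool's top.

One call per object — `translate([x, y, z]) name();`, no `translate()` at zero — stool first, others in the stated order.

stool();
translate([357, 0, 0]) table();
translate([9, 4, 406]) stool_2();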